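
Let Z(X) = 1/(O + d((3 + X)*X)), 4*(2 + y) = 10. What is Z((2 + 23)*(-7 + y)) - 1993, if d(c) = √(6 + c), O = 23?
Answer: -202455011/101583 + 2*√103699/101583 ≈ -1993.0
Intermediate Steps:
y = ½ (y = -2 + (¼)*10 = -2 + 5/2 = ½ ≈ 0.50000)
Z(X) = 1/(23 + √(6 + X*(3 + X))) (Z(X) = 1/(23 + √(6 + (3 + X)*X)) = 1/(23 + √(6 + X*(3 + X))))
Z((2 + 23)*(-7 + y)) - 1993 = 1/(23 + √(6 + ((2 + 23)*(-7 + ½))*(3 + (2 + 23)*(-7 + ½)))) - 1993 = 1/(23 + √(6 + (25*(-13/2))*(3 + 25*(-13/2)))) - 1993 = 1/(23 + √(6 - 325*(3 - 325/2)/2)) - 1993 = 1/(23 + √(6 - 325/2*(-319/2))) - 1993 = 1/(23 + √(6 + 103675/4)) - 1993 = 1/(23 + √(103699/4)) - 1993 = 1/(23 + √103699/2) - 1993 = -1993 + 1/(23 + √103699/2)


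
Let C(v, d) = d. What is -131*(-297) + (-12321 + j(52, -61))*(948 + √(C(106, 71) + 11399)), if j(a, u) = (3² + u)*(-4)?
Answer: -11444217 - 12113*√11470 ≈ -1.2742e+7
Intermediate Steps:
j(a, u) = -36 - 4*u (j(a, u) = (9 + u)*(-4) = -36 - 4*u)
-131*(-297) + (-12321 + j(52, -61))*(948 + √(C(106, 71) + 11399)) = -131*(-297) + (-12321 + (-36 - 4*(-61)))*(948 + √(71 + 11399)) = 38907 + (-12321 + (-36 + 244))*(948 + √11470) = 38907 + (-12321 + 208)*(948 + √11470) = 38907 - 12113*(948 + √11470) = 38907 + (-11483124 - 12113*√11470) = -11444217 - 12113*√11470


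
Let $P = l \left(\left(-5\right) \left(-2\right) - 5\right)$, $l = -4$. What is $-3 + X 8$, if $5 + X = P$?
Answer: $-203$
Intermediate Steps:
$P = -20$ ($P = - 4 \left(\left(-5\right) \left(-2\right) - 5\right) = - 4 \left(10 - 5\right) = \left(-4\right) 5 = -20$)
$X = -25$ ($X = -5 - 20 = -25$)
$-3 + X 8 = -3 - 200 = -203$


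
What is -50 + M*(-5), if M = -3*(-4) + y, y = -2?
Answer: -100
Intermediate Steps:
M = 10 (M = -3*(-4) - 2 = 12 - 2 = 10)
-50 + M*(-5) = -50 + 10*(-5) = -50 - 50 = -100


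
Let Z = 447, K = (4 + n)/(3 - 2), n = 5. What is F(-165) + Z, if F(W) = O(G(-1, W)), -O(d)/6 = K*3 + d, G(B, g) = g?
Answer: 1275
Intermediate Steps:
K = 9 (K = (4 + 5)/(3 - 2) = 9/1 = 9*1 = 9)
O(d) = -162 - 6*d (O(d) = -6*(9*3 + d) = -6*(27 + d) = -162 - 6*d)
F(W) = -162 - 6*W
F(-165) + Z = (-162 - 6*(-165)) + 447 = (-162 + 990) + 447 = 828 + 447 = 1275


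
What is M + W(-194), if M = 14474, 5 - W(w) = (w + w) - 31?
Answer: 14898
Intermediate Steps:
W(w) = 36 - 2*w (W(w) = 5 - ((w + w) - 31) = 5 - (2*w - 31) = 5 - (-31 + 2*w) = 5 + (31 - 2*w) = 36 - 2*w)
M + W(-194) = 14474 + (36 - 2*(-194)) = 14474 + (36 + 388) = 14474 + 424 = 14898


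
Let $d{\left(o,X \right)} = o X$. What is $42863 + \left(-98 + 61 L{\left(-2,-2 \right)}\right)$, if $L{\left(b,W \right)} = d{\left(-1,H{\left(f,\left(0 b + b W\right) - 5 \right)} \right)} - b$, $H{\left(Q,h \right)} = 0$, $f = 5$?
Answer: $42887$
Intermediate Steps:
$d{\left(o,X \right)} = X o$
$L{\left(b,W \right)} = - b$ ($L{\left(b,W \right)} = 0 \left(-1\right) - b = 0 - b = - b$)
$42863 + \left(-98 + 61 L{\left(-2,-2 \right)}\right) = 42863 - \left(98 - 61 \left(\left(-1\right) \left(-2\right)\right)\right) = 42863 + \left(-98 + 61 \cdot 2\right) = 42863 + \left(-98 + 122\right) = 42863 + 24 = 42887$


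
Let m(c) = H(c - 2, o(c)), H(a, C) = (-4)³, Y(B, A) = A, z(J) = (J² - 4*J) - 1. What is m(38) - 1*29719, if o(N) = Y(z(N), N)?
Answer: -29783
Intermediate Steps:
z(J) = -1 + J² - 4*J
o(N) = N
H(a, C) = -64
m(c) = -64
m(38) - 1*29719 = -64 - 1*29719 = -64 - 29719 = -29783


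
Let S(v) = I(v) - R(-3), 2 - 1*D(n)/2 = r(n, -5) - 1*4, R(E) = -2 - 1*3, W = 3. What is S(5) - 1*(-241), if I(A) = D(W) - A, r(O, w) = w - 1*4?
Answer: 271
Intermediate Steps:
r(O, w) = -4 + w (r(O, w) = w - 4 = -4 + w)
R(E) = -5 (R(E) = -2 - 3 = -5)
D(n) = 30 (D(n) = 4 - 2*((-4 - 5) - 1*4) = 4 - 2*(-9 - 4) = 4 - 2*(-13) = 4 + 26 = 30)
I(A) = 30 - A
S(v) = 35 - v (S(v) = (30 - v) - 1*(-5) = (30 - v) + 5 = 35 - v)
S(5) - 1*(-241) = (35 - 1*5) - 1*(-241) = (35 - 5) + 241 = 30 + 241 = 271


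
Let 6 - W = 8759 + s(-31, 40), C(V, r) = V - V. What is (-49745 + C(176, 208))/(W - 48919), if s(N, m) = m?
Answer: 49745/57712 ≈ 0.86195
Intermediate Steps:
C(V, r) = 0
W = -8793 (W = 6 - (8759 + 40) = 6 - 1*8799 = 6 - 8799 = -8793)
(-49745 + C(176, 208))/(W - 48919) = (-49745 + 0)/(-8793 - 48919) = -49745/(-57712) = -49745*(-1/57712) = 49745/57712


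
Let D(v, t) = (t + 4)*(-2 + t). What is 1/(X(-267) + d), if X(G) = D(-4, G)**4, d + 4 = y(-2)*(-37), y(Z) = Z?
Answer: 1/25051406489136484151 ≈ 3.9918e-20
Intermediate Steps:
D(v, t) = (-2 + t)*(4 + t) (D(v, t) = (4 + t)*(-2 + t) = (-2 + t)*(4 + t))
d = 70 (d = -4 - 2*(-37) = -4 + 74 = 70)
X(G) = (-8 + G**2 + 2*G)**4
1/(X(-267) + d) = 1/((-8 + (-267)**2 + 2*(-267))**4 + 70) = 1/((-8 + 71289 - 534)**4 + 70) = 1/(70747**4 + 70) = 1/(25051406489136484081 + 70) = 1/25051406489136484151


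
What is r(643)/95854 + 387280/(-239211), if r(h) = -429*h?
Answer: -9373452167/2084484654 ≈ -4.4968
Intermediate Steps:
r(643)/95854 + 387280/(-239211) = -429*643/95854 + 387280/(-239211) = -275847*1/95854 + 387280*(-1/239211) = -25077/8714 - 387280/239211 = -9373452167/2084484654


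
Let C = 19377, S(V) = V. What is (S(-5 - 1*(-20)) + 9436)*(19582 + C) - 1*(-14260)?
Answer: 368215769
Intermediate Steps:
(S(-5 - 1*(-20)) + 9436)*(19582 + C) - 1*(-14260) = ((-5 - 1*(-20)) + 9436)*(19582 + 19377) - 1*(-14260) = ((-5 + 20) + 9436)*38959 + 14260 = (15 + 9436)*38959 + 14260 = 9451*38959 + 14260 = 368201509 + 14260 = 368215769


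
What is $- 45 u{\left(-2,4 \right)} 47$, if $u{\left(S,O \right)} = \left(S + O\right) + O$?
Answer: $-12690$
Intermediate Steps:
$u{\left(S,O \right)} = S + 2 O$ ($u{\left(S,O \right)} = \left(O + S\right) + O = S + 2 O$)
$- 45 u{\left(-2,4 \right)} 47 = - 45 \left(-2 + 2 \cdot 4\right) 47 = - 45 \left(-2 + 8\right) 47 = \left(-45\right) 6 \cdot 47 = \left(-270\right) 47 = -12690$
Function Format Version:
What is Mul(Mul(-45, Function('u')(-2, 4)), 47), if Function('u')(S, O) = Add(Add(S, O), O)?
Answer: -12690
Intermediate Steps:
Function('u')(S, O) = Add(S, Mul(2, O)) (Function('u')(S, O) = Add(Add(O, S), O) = Add(S, Mul(2, O)))
Mul(Mul(-45, Function('u')(-2, 4)), 47) = Mul(Mul(-45, Add(-2, Mul(2, 4))), 47) = Mul(Mul(-45, Add(-2, 8)), 47) = Mul(Mul(-45, 6), 47) = Mul(-270, 47) = -12690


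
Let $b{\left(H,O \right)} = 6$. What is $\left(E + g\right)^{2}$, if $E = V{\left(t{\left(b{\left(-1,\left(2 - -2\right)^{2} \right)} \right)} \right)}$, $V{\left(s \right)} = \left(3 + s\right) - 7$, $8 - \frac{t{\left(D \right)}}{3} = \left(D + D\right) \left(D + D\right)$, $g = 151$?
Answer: $68121$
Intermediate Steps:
$t{\left(D \right)} = 24 - 12 D^{2}$ ($t{\left(D \right)} = 24 - 3 \left(D + D\right) \left(D + D\right) = 24 - 3 \cdot 2 D 2 D = 24 - 3 \cdot 4 D^{2} = 24 - 12 D^{2}$)
$V{\left(s \right)} = -4 + s$
$E = -412$ ($E = -4 + \left(24 - 12 \cdot 6^{2}\right) = -4 + \left(24 - 432\right) = -4 - 408 = -412$)
$\left(E + g\right)^{2} = \left(-412 + 151\right)^{2} = \left(-261\right)^{2} = 68121$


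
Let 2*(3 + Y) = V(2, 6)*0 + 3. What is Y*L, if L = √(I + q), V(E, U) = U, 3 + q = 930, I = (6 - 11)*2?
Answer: -3*√917/2 ≈ -45.423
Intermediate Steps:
I = -10 (I = -5*2 = -10)
q = 927 (q = -3 + 930 = 927)
L = √917 (L = √(-10 + 927) = √917 ≈ 30.282)
Y = -3/2 (Y = -3 + (6*0 + 3)/2 = -3 + (0 + 3)/2 = -3 + (½)*3 = -3 + 3/2 = -3/2 ≈ -1.5000)
Y*L = -3*√917/2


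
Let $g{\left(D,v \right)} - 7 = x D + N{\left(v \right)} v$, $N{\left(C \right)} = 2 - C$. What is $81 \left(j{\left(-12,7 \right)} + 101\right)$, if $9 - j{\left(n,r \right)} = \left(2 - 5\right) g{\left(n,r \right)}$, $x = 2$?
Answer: $-3726$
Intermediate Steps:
$g{\left(D,v \right)} = 7 + 2 D + v \left(2 - v\right)$ ($g{\left(D,v \right)} = 7 + \left(2 D + \left(2 - v\right) v\right) = 7 + \left(2 D + v \left(2 - v\right)\right) = 7 + 2 D + v \left(2 - v\right)$)
$j{\left(n,r \right)} = 30 + 6 n - 3 r \left(-2 + r\right)$ ($j{\left(n,r \right)} = 9 - \left(2 - 5\right) \left(7 + 2 n - r \left(-2 + r\right)\right) = 9 - - 3 \left(7 + 2 n - r \left(-2 + r\right)\right) = 9 - \left(-21 - 6 n + 3 r \left(-2 + r\right)\right) = 9 + \left(21 + 6 n - 3 r \left(-2 + r\right)\right) = 30 + 6 n - 3 r \left(-2 + r\right)$)
$81 \left(j{\left(-12,7 \right)} + 101\right) = 81 \left(\left(30 + 6 \left(-12\right) - 21 \left(-2 + 7\right)\right) + 101\right) = 81 \left(\left(30 - 72 - 21 \cdot 5\right) + 101\right) = 81 \left(\left(30 - 72 - 105\right) + 101\right) = 81 \left(-147 + 101\right) = 81 \left(-46\right) = -3726$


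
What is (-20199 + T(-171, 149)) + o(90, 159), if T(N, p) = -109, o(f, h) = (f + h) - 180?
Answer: -20239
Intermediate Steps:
o(f, h) = -180 + f + h
(-20199 + T(-171, 149)) + o(90, 159) = (-20199 - 109) + (-180 + 90 + 159) = -20308 + 69 = -20239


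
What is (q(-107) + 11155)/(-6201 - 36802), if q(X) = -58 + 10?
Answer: -11107/43003 ≈ -0.25828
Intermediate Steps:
q(X) = -48
(q(-107) + 11155)/(-6201 - 36802) = (-48 + 11155)/(-6201 - 36802) = 11107/(-43003) = 11107*(-1/43003) = -11107/43003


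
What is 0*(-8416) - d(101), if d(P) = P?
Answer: -101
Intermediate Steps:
0*(-8416) - d(101) = 0*(-8416) - 1*101 = 0 - 101 = -101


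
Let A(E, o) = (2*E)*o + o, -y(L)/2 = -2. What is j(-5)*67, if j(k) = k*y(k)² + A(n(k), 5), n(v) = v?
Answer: -8375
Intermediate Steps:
y(L) = 4 (y(L) = -2*(-2) = 4)
A(E, o) = o + 2*E*o (A(E, o) = 2*E*o + o = o + 2*E*o)
j(k) = 5 + 26*k (j(k) = k*4² + 5*(1 + 2*k) = k*16 + (5 + 10*k) = 16*k + (5 + 10*k) = 5 + 26*k)
j(-5)*67 = (5 + 26*(-5))*67 = (5 - 130)*67 = -125*67 = -8375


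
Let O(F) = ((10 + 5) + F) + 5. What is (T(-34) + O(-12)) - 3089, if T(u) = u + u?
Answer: -3149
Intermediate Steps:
O(F) = 20 + F (O(F) = (15 + F) + 5 = 20 + F)
T(u) = 2*u
(T(-34) + O(-12)) - 3089 = (2*(-34) + (20 - 12)) - 3089 = (-68 + 8) - 3089 = -60 - 3089 = -3149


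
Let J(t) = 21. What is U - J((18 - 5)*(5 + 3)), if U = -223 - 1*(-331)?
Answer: 87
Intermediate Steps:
U = 108 (U = -223 + 331 = 108)
U - J((18 - 5)*(5 + 3)) = 108 - 1*21 = 108 - 21 = 87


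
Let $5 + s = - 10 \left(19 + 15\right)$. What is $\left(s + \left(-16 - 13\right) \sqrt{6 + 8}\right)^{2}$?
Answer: $130799 + 20010 \sqrt{14} \approx 2.0567 \cdot 10^{5}$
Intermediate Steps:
$s = -345$ ($s = -5 - 10 \left(19 + 15\right) = -5 - 340 = -345$)
$\left(s + \left(-16 - 13\right) \sqrt{6 + 8}\right)^{2} = \left(-345 + \left(-16 - 13\right) \sqrt{6 + 8}\right)^{2} = \left(-345 - 29 \sqrt{14}\right)^{2}$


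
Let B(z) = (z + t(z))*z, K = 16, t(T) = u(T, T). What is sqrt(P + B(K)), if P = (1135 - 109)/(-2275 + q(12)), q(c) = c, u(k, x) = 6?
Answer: 5*sqrt(72013186)/2263 ≈ 18.750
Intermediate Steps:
t(T) = 6
B(z) = z*(6 + z) (B(z) = (z + 6)*z = (6 + z)*z = z*(6 + z))
P = -1026/2263 (P = (1135 - 109)/(-2275 + 12) = 1026/(-2263) = 1026*(-1/2263) = -1026/2263 ≈ -0.45338)
sqrt(P + B(K)) = sqrt(-1026/2263 + 16*(6 + 16)) = sqrt(-1026/2263 + 16*22) = sqrt(-1026/2263 + 352) = sqrt(795550/2263) = 5*sqrt(72013186)/2263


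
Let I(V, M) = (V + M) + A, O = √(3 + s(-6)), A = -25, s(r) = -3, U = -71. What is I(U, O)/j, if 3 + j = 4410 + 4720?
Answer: -96/9127 ≈ -0.010518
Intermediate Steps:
j = 9127 (j = -3 + (4410 + 4720) = -3 + 9130 = 9127)
O = 0 (O = √(3 - 3) = √0 = 0)
I(V, M) = -25 + M + V (I(V, M) = (V + M) - 25 = (M + V) - 25 = -25 + M + V)
I(U, O)/j = (-25 + 0 - 71)/9127 = -96*1/9127 = -96/9127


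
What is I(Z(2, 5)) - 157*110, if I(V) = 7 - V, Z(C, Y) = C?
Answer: -17265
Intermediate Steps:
I(Z(2, 5)) - 157*110 = (7 - 1*2) - 157*110 = (7 - 2) - 17270 = 5 - 17270 = -17265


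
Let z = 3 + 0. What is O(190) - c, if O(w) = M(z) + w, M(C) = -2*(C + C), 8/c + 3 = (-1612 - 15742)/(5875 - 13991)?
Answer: 654930/3497 ≈ 187.28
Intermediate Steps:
z = 3
c = -32464/3497 (c = 8/(-3 + (-1612 - 15742)/(5875 - 13991)) = 8/(-3 - 17354/(-8116)) = 8/(-3 - 17354*(-1/8116)) = 8/(-3 + 8677/4058) = 8/(-3497/4058) = 8*(-4058/3497) = -32464/3497 ≈ -9.2834)
M(C) = -4*C
O(w) = -12 + w (O(w) = -4*3 + w = -12 + w)
O(190) - c = (-12 + 190) - 1*(-32464/3497) = 178 + 32464/3497 = 654930/3497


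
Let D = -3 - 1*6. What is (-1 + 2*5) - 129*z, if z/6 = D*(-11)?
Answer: -76617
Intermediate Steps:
D = -9 (D = -3 - 6 = -9)
z = 594 (z = 6*(-9*(-11)) = 6*99 = 594)
(-1 + 2*5) - 129*z = (-1 + 2*5) - 129*594 = (-1 + 10) - 76626 = 9 - 76626 = -76617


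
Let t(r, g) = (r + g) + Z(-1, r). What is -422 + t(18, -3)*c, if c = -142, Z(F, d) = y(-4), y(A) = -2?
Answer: -2268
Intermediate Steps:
Z(F, d) = -2
t(r, g) = -2 + g + r (t(r, g) = (r + g) - 2 = (g + r) - 2 = -2 + g + r)
-422 + t(18, -3)*c = -422 + (-2 - 3 + 18)*(-142) = -422 + 13*(-142) = -422 - 1846 = -2268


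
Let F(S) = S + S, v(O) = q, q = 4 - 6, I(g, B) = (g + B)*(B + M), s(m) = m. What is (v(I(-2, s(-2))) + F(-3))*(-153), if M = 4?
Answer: 1224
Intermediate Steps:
I(g, B) = (4 + B)*(B + g) (I(g, B) = (g + B)*(B + 4) = (B + g)*(4 + B) = (4 + B)*(B + g))
q = -2
v(O) = -2
F(S) = 2*S
(v(I(-2, s(-2))) + F(-3))*(-153) = (-2 + 2*(-3))*(-153) = (-2 - 6)*(-153) = -8*(-153) = 1224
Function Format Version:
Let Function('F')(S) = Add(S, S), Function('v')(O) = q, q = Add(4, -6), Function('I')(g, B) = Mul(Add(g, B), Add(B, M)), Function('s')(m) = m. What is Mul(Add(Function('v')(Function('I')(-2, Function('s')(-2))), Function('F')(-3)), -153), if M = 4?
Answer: 1224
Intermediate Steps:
Function('I')(g, B) = Mul(Add(4, B), Add(B, g)) (Function('I')(g, B) = Mul(Add(g, B), Add(B, 4)) = Mul(Add(B, g), Add(4, B)) = Mul(Add(4, B), Add(B, g)))
q = -2
Function('v')(O) = -2
Function('F')(S) = Mul(2, S)
Mul(Add(Function('v')(Function('I')(-2, Function('s')(-2))), Function('F')(-3)), -153) = Mul(Add(-2, Mul(2, -3)), -153) = Mul(Add(-2, -6), -153) = Mul(-8, -153) = 1224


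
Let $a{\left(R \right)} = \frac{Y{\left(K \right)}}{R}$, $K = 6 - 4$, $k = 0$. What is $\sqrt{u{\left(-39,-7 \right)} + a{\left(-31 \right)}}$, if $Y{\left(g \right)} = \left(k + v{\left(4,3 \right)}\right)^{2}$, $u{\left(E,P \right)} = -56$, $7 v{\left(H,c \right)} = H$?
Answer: $\frac{2 i \sqrt{659370}}{217} \approx 7.484 i$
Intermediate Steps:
$v{\left(H,c \right)} = \frac{H}{7}$
$K = 2$ ($K = 6 - 4 = 2$)
$Y{\left(g \right)} = \frac{16}{49}$ ($Y{\left(g \right)} = \left(0 + \frac{1}{7} \cdot 4\right)^{2} = \left(0 + \frac{4}{7}\right)^{2} = \left(\frac{4}{7}\right)^{2} = \frac{16}{49}$)
$a{\left(R \right)} = \frac{16}{49 R}$
$\sqrt{u{\left(-39,-7 \right)} + a{\left(-31 \right)}} = \sqrt{-56 + \frac{16}{49 \left(-31\right)}} = \sqrt{-56 + \frac{16}{49} \left(- \frac{1}{31}\right)} = \sqrt{-56 - \frac{16}{1519}} = \sqrt{- \frac{85080}{1519}} = \frac{2 i \sqrt{659370}}{217}$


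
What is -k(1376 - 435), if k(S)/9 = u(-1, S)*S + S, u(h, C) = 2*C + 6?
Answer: -15997941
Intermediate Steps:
u(h, C) = 6 + 2*C
k(S) = 9*S + 9*S*(6 + 2*S) (k(S) = 9*((6 + 2*S)*S + S) = 9*(S*(6 + 2*S) + S) = 9*(S + S*(6 + 2*S)) = 9*S + 9*S*(6 + 2*S))
-k(1376 - 435) = -9*(1376 - 435)*(7 + 2*(1376 - 435)) = -9*941*(7 + 2*941) = -9*941*(7 + 1882) = -9*941*1889 = -1*15997941 = -15997941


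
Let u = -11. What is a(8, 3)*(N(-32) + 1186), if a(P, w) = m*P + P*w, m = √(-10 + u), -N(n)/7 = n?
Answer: 33840 + 11280*I*√21 ≈ 33840.0 + 51691.0*I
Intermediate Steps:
N(n) = -7*n
m = I*√21 (m = √(-10 - 11) = √(-21) = I*√21 ≈ 4.5826*I)
a(P, w) = P*w + I*P*√21 (a(P, w) = (I*√21)*P + P*w = I*P*√21 + P*w = P*w + I*P*√21)
a(8, 3)*(N(-32) + 1186) = (8*(3 + I*√21))*(-7*(-32) + 1186) = (24 + 8*I*√21)*(224 + 1186) = (24 + 8*I*√21)*1410 = 33840 + 11280*I*√21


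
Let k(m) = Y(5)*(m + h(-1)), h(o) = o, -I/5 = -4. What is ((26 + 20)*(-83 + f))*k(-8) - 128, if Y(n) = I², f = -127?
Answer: 34775872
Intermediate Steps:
I = 20 (I = -5*(-4) = 20)
Y(n) = 400 (Y(n) = 20² = 400)
k(m) = -400 + 400*m (k(m) = 400*(m - 1) = 400*(-1 + m) = -400 + 400*m)
((26 + 20)*(-83 + f))*k(-8) - 128 = ((26 + 20)*(-83 - 127))*(-400 + 400*(-8)) - 128 = (46*(-210))*(-400 - 3200) - 128 = -9660*(-3600) - 128 = 34776000 - 128 = 34775872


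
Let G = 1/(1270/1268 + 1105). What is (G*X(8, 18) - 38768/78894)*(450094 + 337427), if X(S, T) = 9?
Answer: -1169650089412322/3073381515 ≈ -3.8057e+5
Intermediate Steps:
G = 634/701205 (G = 1/(1270*(1/1268) + 1105) = 1/(635/634 + 1105) = 1/(701205/634) = 634/701205 ≈ 0.00090416)
(G*X(8, 18) - 38768/78894)*(450094 + 337427) = ((634/701205)*9 - 38768/78894)*(450094 + 337427) = (1902/233735 - 38768*1/78894)*787521 = (1902/233735 - 19384/39447)*787521 = -4455691046/9220144545*787521 = -1169650089412322/3073381515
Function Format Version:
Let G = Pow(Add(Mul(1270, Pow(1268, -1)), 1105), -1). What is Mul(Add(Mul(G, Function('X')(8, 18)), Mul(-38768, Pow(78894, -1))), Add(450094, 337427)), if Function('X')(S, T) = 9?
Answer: Rational(-1169650089412322, 3073381515) ≈ -3.8057e+5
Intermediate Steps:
G = Rational(634, 701205) (G = Pow(Add(Mul(1270, Rational(1, 1268)), 1105), -1) = Pow(Add(Rational(635, 634), 1105), -1) = Pow(Rational(701205, 634), -1) = Rational(634, 701205) ≈ 0.00090416)
Mul(Add(Mul(G, Function('X')(8, 18)), Mul(-38768, Pow(78894, -1))), Add(450094, 337427)) = Mul(Add(Mul(Rational(634, 701205), 9), Mul(-38768, Pow(78894, -1))), Add(450094, 337427)) = Mul(Add(Rational(1902, 233735), Mul(-38768, Rational(1, 78894))), 787521) = Mul(Add(Rational(1902, 233735), Rational(-19384, 39447)), 787521) = Mul(Rational(-4455691046, 9220144545), 787521) = Rational(-1169650089412322, 3073381515)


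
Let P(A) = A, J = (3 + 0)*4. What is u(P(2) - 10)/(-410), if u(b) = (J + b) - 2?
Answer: -1/205 ≈ -0.0048781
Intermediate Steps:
J = 12 (J = 3*4 = 12)
u(b) = 10 + b (u(b) = (12 + b) - 2 = 10 + b)
u(P(2) - 10)/(-410) = (10 + (2 - 10))/(-410) = (10 - 8)*(-1/410) = 2*(-1/410) = -1/205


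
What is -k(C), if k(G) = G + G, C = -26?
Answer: 52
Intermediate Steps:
k(G) = 2*G
-k(C) = -2*(-26) = -1*(-52) = 52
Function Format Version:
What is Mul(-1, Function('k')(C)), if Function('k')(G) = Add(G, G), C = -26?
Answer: 52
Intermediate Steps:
Function('k')(G) = Mul(2, G)
Mul(-1, Function('k')(C)) = Mul(-1, Mul(2, -26)) = Mul(-1, -52) = 52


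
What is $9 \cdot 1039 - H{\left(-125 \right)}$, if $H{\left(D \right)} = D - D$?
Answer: $9351$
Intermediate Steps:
$H{\left(D \right)} = 0$
$9 \cdot 1039 - H{\left(-125 \right)} = 9 \cdot 1039 - 0 = 9351 + 0 = 9351$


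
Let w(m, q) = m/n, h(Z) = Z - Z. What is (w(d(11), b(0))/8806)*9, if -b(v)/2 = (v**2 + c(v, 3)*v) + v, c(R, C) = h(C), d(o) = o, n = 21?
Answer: 33/61642 ≈ 0.00053535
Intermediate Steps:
h(Z) = 0
c(R, C) = 0
b(v) = -2*v - 2*v**2 (b(v) = -2*((v**2 + 0*v) + v) = -2*((v**2 + 0) + v) = -2*(v**2 + v) = -2*(v + v**2) = -2*v - 2*v**2)
w(m, q) = m/21
(w(d(11), b(0))/8806)*9 = (((1/21)*11)/8806)*9 = ((11/21)*(1/8806))*9 = (11/184926)*9 = 33/61642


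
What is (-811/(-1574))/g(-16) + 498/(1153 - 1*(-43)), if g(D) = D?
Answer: 2892919/7530016 ≈ 0.38418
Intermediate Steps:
(-811/(-1574))/g(-16) + 498/(1153 - 1*(-43)) = -811/(-1574)/(-16) + 498/(1153 - 1*(-43)) = -811*(-1/1574)*(-1/16) + 498/(1153 + 43) = (811/1574)*(-1/16) + 498/1196 = -811/25184 + 498*(1/1196) = -811/25184 + 249/598 = 2892919/7530016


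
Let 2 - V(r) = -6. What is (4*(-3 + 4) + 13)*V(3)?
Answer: 136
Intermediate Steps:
V(r) = 8 (V(r) = 2 - 1*(-6) = 2 + 6 = 8)
(4*(-3 + 4) + 13)*V(3) = (4*(-3 + 4) + 13)*8 = (4*1 + 13)*8 = (4 + 13)*8 = 17*8 = 136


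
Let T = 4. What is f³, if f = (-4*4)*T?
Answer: -262144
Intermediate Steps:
f = -64 (f = -4*4*4 = -16*4 = -64)
f³ = (-64)³ = -262144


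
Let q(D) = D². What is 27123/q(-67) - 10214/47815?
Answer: 1251035599/214641535 ≈ 5.8285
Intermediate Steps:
27123/q(-67) - 10214/47815 = 27123/((-67)²) - 10214/47815 = 27123/4489 - 10214*1/47815 = 27123*(1/4489) - 10214/47815 = 27123/4489 - 10214/47815 = 1251035599/214641535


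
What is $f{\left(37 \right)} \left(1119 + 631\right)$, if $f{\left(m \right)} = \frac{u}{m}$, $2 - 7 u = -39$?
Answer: $\frac{10250}{37} \approx 277.03$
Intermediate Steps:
$u = \frac{41}{7}$ ($u = \frac{2}{7} - - \frac{39}{7} = \frac{2}{7} + \frac{39}{7} = \frac{41}{7} \approx 5.8571$)
$f{\left(m \right)} = \frac{41}{7 m}$
$f{\left(37 \right)} \left(1119 + 631\right) = \frac{41}{7 \cdot 37} \left(1119 + 631\right) = \frac{41}{7} \cdot \frac{1}{37} \cdot 1750 = \frac{41}{259} \cdot 1750 = \frac{10250}{37}$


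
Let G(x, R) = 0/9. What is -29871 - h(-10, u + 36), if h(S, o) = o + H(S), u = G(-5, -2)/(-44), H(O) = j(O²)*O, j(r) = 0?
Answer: -29907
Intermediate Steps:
H(O) = 0 (H(O) = 0*O = 0)
G(x, R) = 0 (G(x, R) = 0*(⅑) = 0)
u = 0 (u = 0/(-44) = 0*(-1/44) = 0)
h(S, o) = o (h(S, o) = o + 0 = o)
-29871 - h(-10, u + 36) = -29871 - (0 + 36) = -29871 - 1*36 = -29871 - 36 = -29907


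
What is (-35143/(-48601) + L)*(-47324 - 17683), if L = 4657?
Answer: -14715634590000/48601 ≈ -3.0278e+8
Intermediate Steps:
(-35143/(-48601) + L)*(-47324 - 17683) = (-35143/(-48601) + 4657)*(-47324 - 17683) = (-35143*(-1/48601) + 4657)*(-65007) = (35143/48601 + 4657)*(-65007) = (226370000/48601)*(-65007) = -14715634590000/48601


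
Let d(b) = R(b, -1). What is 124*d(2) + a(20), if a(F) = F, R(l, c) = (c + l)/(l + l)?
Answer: 51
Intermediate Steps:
R(l, c) = (c + l)/(2*l) (R(l, c) = (c + l)/((2*l)) = (c + l)*(1/(2*l)) = (c + l)/(2*l))
d(b) = (-1 + b)/(2*b)
124*d(2) + a(20) = 124*((½)*(-1 + 2)/2) + 20 = 124*((½)*(½)*1) + 20 = 124*(¼) + 20 = 31 + 20 = 51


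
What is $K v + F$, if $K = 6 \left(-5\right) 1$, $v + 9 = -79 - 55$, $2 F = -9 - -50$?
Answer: $\frac{8621}{2} \approx 4310.5$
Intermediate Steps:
$F = \frac{41}{2}$ ($F = \frac{-9 - -50}{2} = \frac{-9 + 50}{2} = \frac{1}{2} \cdot 41 = \frac{41}{2} \approx 20.5$)
$v = -143$ ($v = -9 - 134 = -143$)
$K = -30$ ($K = \left(-30\right) 1 = -30$)
$K v + F = \left(-30\right) \left(-143\right) + \frac{41}{2} = 4290 + \frac{41}{2} = \frac{8621}{2}$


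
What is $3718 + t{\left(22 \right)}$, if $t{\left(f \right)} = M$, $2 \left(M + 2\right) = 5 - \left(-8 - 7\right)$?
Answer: $3726$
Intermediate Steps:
$M = 8$ ($M = -2 + \frac{5 - \left(-8 - 7\right)}{2} = -2 + \frac{5 - -15}{2} = -2 + \frac{5 + 15}{2} = -2 + \frac{1}{2} \cdot 20 = -2 + 10 = 8$)
$t{\left(f \right)} = 8$
$3718 + t{\left(22 \right)} = 3718 + 8 = 3726$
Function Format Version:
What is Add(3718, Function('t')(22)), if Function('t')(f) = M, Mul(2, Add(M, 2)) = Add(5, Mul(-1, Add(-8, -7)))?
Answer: 3726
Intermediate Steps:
M = 8 (M = Add(-2, Mul(Rational(1, 2), Add(5, Mul(-1, Add(-8, -7))))) = Add(-2, Mul(Rational(1, 2), Add(5, Mul(-1, -15)))) = Add(-2, Mul(Rational(1, 2), Add(5, 15))) = Add(-2, Mul(Rational(1, 2), 20)) = Add(-2, 10) = 8)
Function('t')(f) = 8
Add(3718, Function('t')(22)) = Add(3718, 8) = 3726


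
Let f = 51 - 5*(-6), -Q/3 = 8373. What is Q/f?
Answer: -2791/9 ≈ -310.11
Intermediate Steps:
Q = -25119 (Q = -3*8373 = -25119)
f = 81 (f = 51 + 30 = 81)
Q/f = -25119/81 = -25119*1/81 = -2791/9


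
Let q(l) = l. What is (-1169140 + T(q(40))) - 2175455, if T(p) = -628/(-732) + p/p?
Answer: -612060545/183 ≈ -3.3446e+6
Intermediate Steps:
T(p) = 340/183 (T(p) = -628*(-1/732) + 1 = 157/183 + 1 = 340/183)
(-1169140 + T(q(40))) - 2175455 = (-1169140 + 340/183) - 2175455 = -213952280/183 - 2175455 = -612060545/183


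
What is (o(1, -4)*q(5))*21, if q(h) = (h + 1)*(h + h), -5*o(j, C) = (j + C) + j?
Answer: 504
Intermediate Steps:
o(j, C) = -2*j/5 - C/5 (o(j, C) = -((j + C) + j)/5 = -((C + j) + j)/5 = -(C + 2*j)/5 = -2*j/5 - C/5)
q(h) = 2*h*(1 + h) (q(h) = (1 + h)*(2*h) = 2*h*(1 + h))
(o(1, -4)*q(5))*21 = ((-2/5*1 - 1/5*(-4))*(2*5*(1 + 5)))*21 = ((-2/5 + 4/5)*(2*5*6))*21 = ((2/5)*60)*21 = 24*21 = 504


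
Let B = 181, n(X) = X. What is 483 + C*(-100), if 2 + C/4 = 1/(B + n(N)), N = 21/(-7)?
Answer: 113987/89 ≈ 1280.8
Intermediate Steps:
N = -3 (N = 21*(-1/7) = -3)
C = -710/89 (C = -8 + 4/(181 - 3) = -8 + 4/178 = -8 + 4*(1/178) = -8 + 2/89 = -710/89 ≈ -7.9775)
483 + C*(-100) = 483 - 710/89*(-100) = 483 + 71000/89 = 113987/89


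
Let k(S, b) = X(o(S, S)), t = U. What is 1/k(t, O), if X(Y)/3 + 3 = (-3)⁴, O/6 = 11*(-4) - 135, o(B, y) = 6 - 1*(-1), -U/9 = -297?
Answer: 1/234 ≈ 0.0042735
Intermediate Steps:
U = 2673 (U = -9*(-297) = 2673)
t = 2673
o(B, y) = 7 (o(B, y) = 6 + 1 = 7)
O = -1074 (O = 6*(11*(-4) - 135) = 6*(-44 - 135) = 6*(-179) = -1074)
X(Y) = 234 (X(Y) = -9 + 3*(-3)⁴ = -9 + 3*81 = -9 + 243 = 234)
k(S, b) = 234
1/k(t, O) = 1/234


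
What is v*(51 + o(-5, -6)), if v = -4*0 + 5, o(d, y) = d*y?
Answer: 405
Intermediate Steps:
v = 5 (v = 0 + 5 = 5)
v*(51 + o(-5, -6)) = 5*(51 - 5*(-6)) = 5*(51 + 30) = 5*81 = 405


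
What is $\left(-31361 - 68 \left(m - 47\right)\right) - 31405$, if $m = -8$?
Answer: $-59026$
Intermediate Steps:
$\left(-31361 - 68 \left(m - 47\right)\right) - 31405 = \left(-31361 - 68 \left(-8 - 47\right)\right) - 31405 = \left(-31361 - -3740\right) - 31405 = \left(-31361 + 3740\right) - 31405 = -27621 - 31405 = -59026$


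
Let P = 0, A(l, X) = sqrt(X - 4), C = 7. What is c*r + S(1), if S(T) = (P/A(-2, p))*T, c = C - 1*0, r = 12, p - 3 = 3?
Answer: 84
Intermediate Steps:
p = 6 (p = 3 + 3 = 6)
A(l, X) = sqrt(-4 + X)
c = 7 (c = 7 - 1*0 = 7 + 0 = 7)
S(T) = 0 (S(T) = (0/(sqrt(-4 + 6)))*T = (0/(sqrt(2)))*T = (0*(sqrt(2)/2))*T = 0*T = 0)
c*r + S(1) = 7*12 + 0 = 84 + 0 = 84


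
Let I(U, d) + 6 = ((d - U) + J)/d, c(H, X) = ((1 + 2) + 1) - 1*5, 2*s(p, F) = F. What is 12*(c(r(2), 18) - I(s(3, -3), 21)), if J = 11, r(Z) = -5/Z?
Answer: 286/7 ≈ 40.857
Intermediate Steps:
s(p, F) = F/2
c(H, X) = -1 (c(H, X) = (3 + 1) - 5 = 4 - 5 = -1)
I(U, d) = -6 + (11 + d - U)/d (I(U, d) = -6 + ((d - U) + 11)/d = -6 + (11 + d - U)/d)
12*(c(r(2), 18) - I(s(3, -3), 21)) = 12*(-1 - (11 - (-3)/2 - 5*21)/21) = 12*(-1 - (11 - 1*(-3/2) - 105)/21) = 12*(-1 - (11 + 3/2 - 105)/21) = 12*(-1 - (-185)/(21*2)) = 12*(-1 - 1*(-185/42)) = 12*(-1 + 185/42) = 12*(143/42) = 286/7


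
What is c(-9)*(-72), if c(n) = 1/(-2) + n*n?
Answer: -5796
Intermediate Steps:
c(n) = -½ + n²
c(-9)*(-72) = (-½ + (-9)²)*(-72) = (-½ + 81)*(-72) = (161/2)*(-72) = -5796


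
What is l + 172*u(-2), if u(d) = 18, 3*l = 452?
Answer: 9740/3 ≈ 3246.7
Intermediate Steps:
l = 452/3 (l = (⅓)*452 = 452/3 ≈ 150.67)
l + 172*u(-2) = 452/3 + 172*18 = 452/3 + 3096 = 9740/3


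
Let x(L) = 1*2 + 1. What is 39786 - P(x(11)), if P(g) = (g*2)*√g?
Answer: 39786 - 6*√3 ≈ 39776.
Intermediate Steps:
x(L) = 3 (x(L) = 2 + 1 = 3)
P(g) = 2*g^(3/2) (P(g) = (2*g)*√g = 2*g^(3/2))
39786 - P(x(11)) = 39786 - 2*3^(3/2) = 39786 - 2*3*√3 = 39786 - 6*√3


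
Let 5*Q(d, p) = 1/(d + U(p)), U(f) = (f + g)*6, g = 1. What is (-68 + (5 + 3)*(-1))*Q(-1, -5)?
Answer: 76/125 ≈ 0.60800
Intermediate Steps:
U(f) = 6 + 6*f (U(f) = (f + 1)*6 = (1 + f)*6 = 6 + 6*f)
Q(d, p) = 1/(5*(6 + d + 6*p)) (Q(d, p) = 1/(5*(d + (6 + 6*p))) = 1/(5*(6 + d + 6*p)))
(-68 + (5 + 3)*(-1))*Q(-1, -5) = (-68 + (5 + 3)*(-1))*(1/(5*(6 - 1 + 6*(-5)))) = (-68 + 8*(-1))*(1/(5*(6 - 1 - 30))) = (-68 - 8)*((⅕)/(-25)) = -76*(-1)/(5*25) = -76*(-1/125) = 76/125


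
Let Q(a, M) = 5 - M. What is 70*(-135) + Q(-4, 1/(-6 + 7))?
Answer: -9446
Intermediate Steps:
70*(-135) + Q(-4, 1/(-6 + 7)) = 70*(-135) + (5 - 1/(-6 + 7)) = -9450 + (5 - 1/1) = -9450 + (5 - 1*1) = -9450 + (5 - 1) = -9450 + 4 = -9446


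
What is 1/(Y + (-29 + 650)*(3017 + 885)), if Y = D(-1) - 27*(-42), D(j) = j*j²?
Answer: 1/2424275 ≈ 4.1249e-7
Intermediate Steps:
D(j) = j³
Y = 1133 (Y = (-1)³ - 27*(-42) = -1 + 1134 = 1133)
1/(Y + (-29 + 650)*(3017 + 885)) = 1/(1133 + (-29 + 650)*(3017 + 885)) = 1/(1133 + 621*3902) = 1/(1133 + 2423142) = 1/2424275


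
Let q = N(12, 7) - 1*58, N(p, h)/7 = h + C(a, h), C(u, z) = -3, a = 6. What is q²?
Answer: 900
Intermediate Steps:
N(p, h) = -21 + 7*h (N(p, h) = 7*(h - 3) = 7*(-3 + h) = -21 + 7*h)
q = -30 (q = (-21 + 7*7) - 1*58 = (-21 + 49) - 58 = 28 - 58 = -30)
q² = (-30)² = 900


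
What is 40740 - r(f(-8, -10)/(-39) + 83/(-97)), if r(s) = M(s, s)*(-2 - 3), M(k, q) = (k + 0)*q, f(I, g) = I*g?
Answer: 583638435905/14311089 ≈ 40782.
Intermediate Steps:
M(k, q) = k*q
r(s) = -5*s² (r(s) = (s*s)*(-2 - 3) = s²*(-5) = -5*s²)
40740 - r(f(-8, -10)/(-39) + 83/(-97)) = 40740 - (-5)*(-8*(-10)/(-39) + 83/(-97))² = 40740 - (-5)*(80*(-1/39) + 83*(-1/97))² = 40740 - (-5)*(-80/39 - 83/97)² = 40740 - (-5)*(-10997/3783)² = 40740 - (-5)*120934009/14311089 = 40740 - 1*(-604670045/14311089) = 40740 + 604670045/14311089 = 583638435905/14311089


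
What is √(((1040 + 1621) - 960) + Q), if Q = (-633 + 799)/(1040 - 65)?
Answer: √64686999/195 ≈ 41.245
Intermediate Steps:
Q = 166/975 ≈ 0.17026
√(((1040 + 1621) - 960) + Q) = √(((1040 + 1621) - 960) + 166/975) = √((2661 - 960) + 166/975) = √(1701 + 166/975) = √(1658641/975) = √64686999/195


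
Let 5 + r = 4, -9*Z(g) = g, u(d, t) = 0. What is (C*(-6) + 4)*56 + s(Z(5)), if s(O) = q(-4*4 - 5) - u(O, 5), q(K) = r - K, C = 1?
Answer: -92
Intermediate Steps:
Z(g) = -g/9
r = -1 (r = -5 + 4 = -1)
q(K) = -1 - K
s(O) = 20 (s(O) = (-1 - (-4*4 - 5)) - 1*0 = (-1 - (-16 - 5)) + 0 = (-1 - 1*(-21)) + 0 = (-1 + 21) + 0 = 20 + 0 = 20)
(C*(-6) + 4)*56 + s(Z(5)) = (1*(-6) + 4)*56 + 20 = (-6 + 4)*56 + 20 = -2*56 + 20 = -112 + 20 = -92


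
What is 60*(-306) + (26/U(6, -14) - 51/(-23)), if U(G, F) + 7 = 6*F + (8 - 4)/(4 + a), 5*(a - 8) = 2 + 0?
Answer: -1186904257/64653 ≈ -18358.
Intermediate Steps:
a = 42/5 (a = 8 + (2 + 0)/5 = 8 + (⅕)*2 = 8 + ⅖ = 42/5 ≈ 8.4000)
U(G, F) = -207/31 + 6*F (U(G, F) = -7 + (6*F + (8 - 4)/(4 + 42/5)) = -7 + (6*F + 4/(62/5)) = -7 + (6*F + 4*(5/62)) = -7 + (6*F + 10/31) = -7 + (10/31 + 6*F) = -207/31 + 6*F)
60*(-306) + (26/U(6, -14) - 51/(-23)) = 60*(-306) + (26/(-207/31 + 6*(-14)) - 51/(-23)) = -18360 + (26/(-207/31 - 84) - 51*(-1/23)) = -18360 + (26/(-2811/31) + 51/23) = -18360 + (26*(-31/2811) + 51/23) = -18360 + (-806/2811 + 51/23) = -18360 + 124823/64653 = -1186904257/64653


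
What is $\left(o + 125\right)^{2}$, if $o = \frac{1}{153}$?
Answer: $\frac{365803876}{23409} \approx 15627.0$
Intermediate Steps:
$o = \frac{1}{153} \approx 0.0065359$
$\left(o + 125\right)^{2} = \left(\frac{1}{153} + 125\right)^{2} = \left(\frac{19126}{153}\right)^{2} = \frac{365803876}{23409}$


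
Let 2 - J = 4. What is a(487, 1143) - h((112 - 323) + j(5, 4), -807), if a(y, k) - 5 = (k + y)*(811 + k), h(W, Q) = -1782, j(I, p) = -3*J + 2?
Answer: 3186807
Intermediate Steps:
J = -2 (J = 2 - 1*4 = 2 - 4 = -2)
j(I, p) = 8 (j(I, p) = -3*(-2) + 2 = 6 + 2 = 8)
a(y, k) = 5 + (811 + k)*(k + y) (a(y, k) = 5 + (k + y)*(811 + k) = 5 + (811 + k)*(k + y))
a(487, 1143) - h((112 - 323) + j(5, 4), -807) = (5 + 1143² + 811*1143 + 811*487 + 1143*487) - 1*(-1782) = (5 + 1306449 + 926973 + 394957 + 556641) + 1782 = 3185025 + 1782 = 3186807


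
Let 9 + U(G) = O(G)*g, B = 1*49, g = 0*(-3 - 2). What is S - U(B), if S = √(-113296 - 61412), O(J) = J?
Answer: 9 + 6*I*√4853 ≈ 9.0 + 417.98*I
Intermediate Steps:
g = 0 (g = 0*(-5) = 0)
B = 49
U(G) = -9 (U(G) = -9 + G*0 = -9 + 0 = -9)
S = 6*I*√4853 (S = √(-174708) = 6*I*√4853 ≈ 417.98*I)
S - U(B) = 6*I*√4853 - 1*(-9) = 6*I*√4853 + 9 = 9 + 6*I*√4853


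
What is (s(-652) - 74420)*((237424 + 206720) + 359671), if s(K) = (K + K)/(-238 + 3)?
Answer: -2811326243148/47 ≈ -5.9815e+10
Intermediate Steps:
s(K) = -2*K/235 (s(K) = (2*K)/(-235) = (2*K)*(-1/235) = -2*K/235)
(s(-652) - 74420)*((237424 + 206720) + 359671) = (-2/235*(-652) - 74420)*((237424 + 206720) + 359671) = (1304/235 - 74420)*(444144 + 359671) = -17487396/235*803815 = -2811326243148/47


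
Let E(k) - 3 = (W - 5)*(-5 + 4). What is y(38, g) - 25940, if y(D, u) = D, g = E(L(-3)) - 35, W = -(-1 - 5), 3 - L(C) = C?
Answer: -25902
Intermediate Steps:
L(C) = 3 - C
W = 6 (W = -1*(-6) = 6)
E(k) = 2 (E(k) = 3 + (6 - 5)*(-5 + 4) = 3 + 1*(-1) = 3 - 1 = 2)
g = -33 (g = 2 - 35 = -33)
y(38, g) - 25940 = 38 - 25940 = -25902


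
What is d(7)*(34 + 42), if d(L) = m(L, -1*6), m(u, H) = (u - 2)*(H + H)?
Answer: -4560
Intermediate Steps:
m(u, H) = 2*H*(-2 + u) (m(u, H) = (-2 + u)*(2*H) = 2*H*(-2 + u))
d(L) = 24 - 12*L (d(L) = 2*(-1*6)*(-2 + L) = 2*(-6)*(-2 + L) = 24 - 12*L)
d(7)*(34 + 42) = (24 - 12*7)*(34 + 42) = (24 - 84)*76 = -60*76 = -4560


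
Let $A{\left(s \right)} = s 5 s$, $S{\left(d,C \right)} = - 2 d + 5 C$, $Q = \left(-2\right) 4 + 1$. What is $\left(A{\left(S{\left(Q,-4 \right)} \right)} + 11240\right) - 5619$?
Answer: $5801$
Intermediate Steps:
$Q = -7$ ($Q = -8 + 1 = -7$)
$A{\left(s \right)} = 5 s^{2}$ ($A{\left(s \right)} = 5 s s = 5 s^{2}$)
$\left(A{\left(S{\left(Q,-4 \right)} \right)} + 11240\right) - 5619 = \left(5 \left(\left(-2\right) \left(-7\right) + 5 \left(-4\right)\right)^{2} + 11240\right) - 5619 = \left(5 \left(14 - 20\right)^{2} + 11240\right) - 5619 = \left(5 \left(-6\right)^{2} + 11240\right) - 5619 = \left(5 \cdot 36 + 11240\right) - 5619 = \left(180 + 11240\right) - 5619 = 11420 - 5619 = 5801$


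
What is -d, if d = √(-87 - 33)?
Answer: -2*I*√30 ≈ -10.954*I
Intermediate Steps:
d = 2*I*√30 (d = √(-120) = 2*I*√30 ≈ 10.954*I)
-d = -2*I*√30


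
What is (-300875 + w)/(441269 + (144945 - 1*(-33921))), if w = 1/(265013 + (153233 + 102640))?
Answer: -156721575249/323019639610 ≈ -0.48518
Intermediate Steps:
w = 1/520886 (w = 1/(265013 + 255873) = 1/520886 ≈ 1.9198e-6)
(-300875 + w)/(441269 + (144945 - 1*(-33921))) = (-300875 + 1/520886)/(441269 + (144945 - 1*(-33921))) = -156721575249/(520886*(441269 + (144945 + 33921))) = -156721575249/(520886*(441269 + 178866)) = -156721575249/520886/620135 = -156721575249/520886*1/620135 = -156721575249/323019639610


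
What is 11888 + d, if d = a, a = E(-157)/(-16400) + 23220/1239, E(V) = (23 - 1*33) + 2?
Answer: 10080842613/846650 ≈ 11907.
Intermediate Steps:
E(V) = -8 (E(V) = (23 - 33) + 2 = -10 + 2 = -8)
a = 15867413/846650 (a = -8/(-16400) + 23220/1239 = -8*(-1/16400) + 23220*(1/1239) = 1/2050 + 7740/413 = 15867413/846650 ≈ 18.741)
d = 15867413/846650 ≈ 18.741
11888 + d = 11888 + 15867413/846650 = 10080842613/846650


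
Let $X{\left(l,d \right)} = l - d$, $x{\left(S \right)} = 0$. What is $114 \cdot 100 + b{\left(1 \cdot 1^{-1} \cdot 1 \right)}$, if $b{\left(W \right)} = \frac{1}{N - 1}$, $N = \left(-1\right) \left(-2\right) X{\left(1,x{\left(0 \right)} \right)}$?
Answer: $11401$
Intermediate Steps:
$N = 2$ ($N = \left(-1\right) \left(-2\right) \left(1 - 0\right) = 2 \left(1 + 0\right) = 2 \cdot 1 = 2$)
$b{\left(W \right)} = 1$ ($b{\left(W \right)} = \frac{1}{2 - 1} = 1^{-1} = 1$)
$114 \cdot 100 + b{\left(1 \cdot 1^{-1} \cdot 1 \right)} = 114 \cdot 100 + 1 = 11400 + 1 = 11401$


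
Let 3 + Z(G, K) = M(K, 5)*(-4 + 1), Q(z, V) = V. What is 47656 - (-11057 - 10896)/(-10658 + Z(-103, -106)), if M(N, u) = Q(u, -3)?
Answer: 507609759/10652 ≈ 47654.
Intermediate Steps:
M(N, u) = -3
Z(G, K) = 6 (Z(G, K) = -3 - 3*(-4 + 1) = -3 - 3*(-3) = -3 + 9 = 6)
47656 - (-11057 - 10896)/(-10658 + Z(-103, -106)) = 47656 - (-11057 - 10896)/(-10658 + 6) = 47656 - (-21953)/(-10652) = 47656 - (-21953)*(-1)/10652 = 47656 - 1*21953/10652 = 47656 - 21953/10652 = 507609759/10652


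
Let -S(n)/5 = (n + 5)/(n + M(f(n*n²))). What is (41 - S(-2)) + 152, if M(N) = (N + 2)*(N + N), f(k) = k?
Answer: 18157/94 ≈ 193.16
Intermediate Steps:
M(N) = 2*N*(2 + N) (M(N) = (2 + N)*(2*N) = 2*N*(2 + N))
S(n) = -5*(5 + n)/(n + 2*n³*(2 + n³)) (S(n) = -5*(n + 5)/(n + 2*(n*n²)*(2 + n*n²)) = -5*(5 + n)/(n + 2*n³*(2 + n³)))
(41 - S(-2)) + 152 = (41 - (-25 - 5*(-2))/(-2 + 2*(-2)⁶ + 4*(-2)³)) + 152 = (41 - (-25 + 10)/(-2 + 2*64 + 4*(-8))) + 152 = (41 - (-15)/(-2 + 128 - 32)) + 152 = (41 - (-15)/94) + 152 = (41 - 1*(-15/94)) + 152 = (41 + 15/94) + 152 = 3869/94 + 152 = 18157/94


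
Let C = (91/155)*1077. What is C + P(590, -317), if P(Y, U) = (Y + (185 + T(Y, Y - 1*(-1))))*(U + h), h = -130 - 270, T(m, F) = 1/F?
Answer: -16948265791/30535 ≈ -5.5504e+5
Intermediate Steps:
h = -400
P(Y, U) = (-400 + U)*(185 + Y + 1/(1 + Y)) (P(Y, U) = (Y + (185 + 1/(Y - 1*(-1))))*(U - 400) = (Y + (185 + 1/(Y + 1)))*(-400 + U) = (Y + (185 + 1/(1 + Y)))*(-400 + U) = (185 + Y + 1/(1 + Y))*(-400 + U) = (-400 + U)*(185 + Y + 1/(1 + Y)))
C = 98007/155 (C = (91*(1/155))*1077 = (91/155)*1077 = 98007/155 ≈ 632.30)
C + P(590, -317) = 98007/155 + (-400 - 317 + (1 + 590)*(-74000 - 400*590 + 185*(-317) - 317*590))/(1 + 590) = 98007/155 + (-400 - 317 + 591*(-74000 - 236000 - 58645 - 187030))/591 = 98007/155 + (-400 - 317 + 591*(-555675))/591 = 98007/155 + (-400 - 317 - 328403925)/591 = 98007/155 + (1/591)*(-328404642) = 98007/155 - 109468214/197 = -16948265791/30535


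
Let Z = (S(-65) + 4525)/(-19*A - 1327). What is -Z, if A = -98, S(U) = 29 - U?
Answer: -4619/535 ≈ -8.6336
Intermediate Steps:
Z = 4619/535 (Z = ((29 - 1*(-65)) + 4525)/(-19*(-98) - 1327) = ((29 + 65) + 4525)/(1862 - 1327) = (94 + 4525)/535 = 4619*(1/535) = 4619/535 ≈ 8.6336)
-Z = -1*4619/535 = -4619/535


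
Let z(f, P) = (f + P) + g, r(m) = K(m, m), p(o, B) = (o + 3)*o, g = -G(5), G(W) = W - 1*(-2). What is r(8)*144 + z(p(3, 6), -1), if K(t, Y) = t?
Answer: 1162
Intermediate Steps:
G(W) = 2 + W (G(W) = W + 2 = 2 + W)
g = -7 (g = -(2 + 5) = -1*7 = -7)
p(o, B) = o*(3 + o) (p(o, B) = (3 + o)*o = o*(3 + o))
r(m) = m
z(f, P) = -7 + P + f (z(f, P) = (f + P) - 7 = (P + f) - 7 = -7 + P + f)
r(8)*144 + z(p(3, 6), -1) = 8*144 + (-7 - 1 + 3*(3 + 3)) = 1152 + (-7 - 1 + 3*6) = 1152 + (-7 - 1 + 18) = 1152 + 10 = 1162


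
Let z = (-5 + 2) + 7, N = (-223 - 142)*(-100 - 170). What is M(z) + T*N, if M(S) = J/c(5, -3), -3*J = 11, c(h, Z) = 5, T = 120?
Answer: 177389989/15 ≈ 1.1826e+7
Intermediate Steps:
J = -11/3 (J = -⅓*11 = -11/3 ≈ -3.6667)
N = 98550 (N = -365*(-270) = 98550)
z = 4 (z = -3 + 7 = 4)
M(S) = -11/15 (M(S) = -11/3/5 = -11/3*⅕ = -11/15)
M(z) + T*N = -11/15 + 120*98550 = -11/15 + 11826000 = 177389989/15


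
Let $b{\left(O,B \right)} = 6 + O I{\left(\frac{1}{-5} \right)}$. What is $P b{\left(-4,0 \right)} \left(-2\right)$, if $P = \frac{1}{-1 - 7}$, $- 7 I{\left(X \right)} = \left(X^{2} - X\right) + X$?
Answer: $\frac{527}{350} \approx 1.5057$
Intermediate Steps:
$I{\left(X \right)} = - \frac{X^{2}}{7}$ ($I{\left(X \right)} = - \frac{\left(X^{2} - X\right) + X}{7} = - \frac{X^{2}}{7}$)
$b{\left(O,B \right)} = 6 - \frac{O}{175}$ ($b{\left(O,B \right)} = 6 + O \left(- \frac{\left(\frac{1}{-5}\right)^{2}}{7}\right) = 6 + O \left(- \frac{\left(- \frac{1}{5}\right)^{2}}{7}\right) = 6 + O \left(\left(- \frac{1}{7}\right) \frac{1}{25}\right) = 6 + O \left(- \frac{1}{175}\right) = 6 - \frac{O}{175}$)
$P = - \frac{1}{8}$ ($P = \frac{1}{-8} = - \frac{1}{8} \approx -0.125$)
$P b{\left(-4,0 \right)} \left(-2\right) = - \frac{6 - - \frac{4}{175}}{8} \left(-2\right) = - \frac{6 + \frac{4}{175}}{8} \left(-2\right) = \left(- \frac{1}{8}\right) \frac{1054}{175} \left(-2\right) = \left(- \frac{527}{700}\right) \left(-2\right) = \frac{527}{350}$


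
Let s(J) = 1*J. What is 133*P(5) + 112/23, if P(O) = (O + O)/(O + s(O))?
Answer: 3171/23 ≈ 137.87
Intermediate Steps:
s(J) = J
P(O) = 1 (P(O) = (O + O)/(O + O) = (2*O)/((2*O)) = (2*O)*(1/(2*O)) = 1)
133*P(5) + 112/23 = 133*1 + 112/23 = 133 + 112*(1/23) = 133 + 112/23 = 3171/23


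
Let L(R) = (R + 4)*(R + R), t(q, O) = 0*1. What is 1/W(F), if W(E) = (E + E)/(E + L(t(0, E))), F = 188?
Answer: ½ ≈ 0.50000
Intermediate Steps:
t(q, O) = 0
L(R) = 2*R*(4 + R) (L(R) = (4 + R)*(2*R) = 2*R*(4 + R))
W(E) = 2 (W(E) = (E + E)/(E + 2*0*(4 + 0)) = (2*E)/(E + 2*0*4) = (2*E)/(E + 0) = (2*E)/E = 2)
1/W(F) = 1/2 = ½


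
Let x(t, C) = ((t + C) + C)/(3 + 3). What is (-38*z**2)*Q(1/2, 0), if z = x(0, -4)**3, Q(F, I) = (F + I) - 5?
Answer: 77824/81 ≈ 960.79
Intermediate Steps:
x(t, C) = C/3 + t/6 (x(t, C) = ((C + t) + C)/6 = (t + 2*C)*(1/6) = C/3 + t/6)
Q(F, I) = -5 + F + I
z = -64/27 (z = ((1/3)*(-4) + (1/6)*0)**3 = (-4/3 + 0)**3 = (-4/3)**3 = -64/27 ≈ -2.3704)
(-38*z**2)*Q(1/2, 0) = (-38*(-64/27)**2)*(-5 + 1/2 + 0) = (-38*4096/729)*(-5 + 1/2 + 0) = -155648/729*(-9/2) = 77824/81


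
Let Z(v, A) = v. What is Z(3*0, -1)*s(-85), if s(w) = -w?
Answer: 0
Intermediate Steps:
Z(3*0, -1)*s(-85) = (3*0)*(-1*(-85)) = 0*85 = 0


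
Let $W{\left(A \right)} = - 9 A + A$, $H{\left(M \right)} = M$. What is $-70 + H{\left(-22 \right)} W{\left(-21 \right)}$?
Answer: $-3766$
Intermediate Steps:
$W{\left(A \right)} = - 8 A$
$-70 + H{\left(-22 \right)} W{\left(-21 \right)} = -70 - 22 \left(\left(-8\right) \left(-21\right)\right) = -70 - 3696 = -3766$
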